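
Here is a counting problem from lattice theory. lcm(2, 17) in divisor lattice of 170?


Join=lcm.
gcd(2,17)=1
lcm=34


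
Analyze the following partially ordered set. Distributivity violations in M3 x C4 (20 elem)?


Distributive law: a ^ (b v c) = (a ^ b) v (a ^ c).
Check all 20^3 = 8000 ordered triples (a,b,c).
  e.g. a=(a1,0), b=(a2,0), c=(a3,0): lhs=(a1,0) != rhs=(0,0)
  e.g. a=(a1,0), b=(a2,0), c=(a3,1): lhs=(a1,0) != rhs=(0,0)
Total violating triples: 384


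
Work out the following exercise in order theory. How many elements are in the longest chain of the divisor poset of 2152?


A chain is a totally ordered subset; we count the number of elements in a maximum chain.
Compute, for each element x, the size of the longest chain ending at x:
  1: 1
  2: 2
  269: 2
  4: 3
  8: 4
  538: 3
  ...
A maximum chain: 1 < 2 < 4 < 8 < 2152
Number of elements in the longest chain: 5


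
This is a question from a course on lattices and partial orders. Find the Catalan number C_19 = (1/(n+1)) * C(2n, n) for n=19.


C(n) = C(2n, n) / (n+1).
C(38, 19) = 35345263800
C(19) = 35345263800 / 20 = 1767263190


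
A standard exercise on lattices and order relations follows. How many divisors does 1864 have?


Divisors of 1864: [1, 2, 4, 8, 233, 466, 932, 1864]
Count: 8


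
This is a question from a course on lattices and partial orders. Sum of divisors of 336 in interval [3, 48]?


Interval [3,48] in divisors of 336: [3, 6, 12, 24, 48]
Sum = 93


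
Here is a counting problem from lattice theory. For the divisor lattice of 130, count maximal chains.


A maximal chain goes from the minimum element to a maximal element via cover relations.
Counting all min-to-max paths in the cover graph.
Total maximal chains: 6


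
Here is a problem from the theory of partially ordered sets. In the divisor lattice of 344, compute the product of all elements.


Divisors of 344: [1, 2, 4, 8, 43, 86, 172, 344]
Product = n^(d(n)/2) = 344^(8/2)
Product = 14003408896


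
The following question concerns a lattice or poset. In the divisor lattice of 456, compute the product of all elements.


Divisors of 456: [1, 2, 3, 4, 6, 8, 12, 19, 24, 38, 57, 76, 114, 152, 228, 456]
Product = n^(d(n)/2) = 456^(16/2)
Product = 1869471037565976969216


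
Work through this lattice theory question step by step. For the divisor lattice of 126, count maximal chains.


A maximal chain goes from the minimum element to a maximal element via cover relations.
Counting all min-to-max paths in the cover graph.
Total maximal chains: 12


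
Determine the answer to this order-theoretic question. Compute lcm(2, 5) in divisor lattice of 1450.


In a divisor lattice, join = lcm (least common multiple).
gcd(2,5) = 1
lcm(2,5) = 2*5/gcd = 10/1 = 10


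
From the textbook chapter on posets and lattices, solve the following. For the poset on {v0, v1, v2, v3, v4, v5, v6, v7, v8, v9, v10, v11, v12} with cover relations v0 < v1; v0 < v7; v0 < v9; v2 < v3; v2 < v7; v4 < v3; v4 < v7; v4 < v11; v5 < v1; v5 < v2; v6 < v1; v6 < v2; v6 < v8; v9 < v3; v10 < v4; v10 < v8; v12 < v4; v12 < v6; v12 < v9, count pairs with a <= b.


The order relation is {(a,b) : a <= b}, reflexive so it includes (a,a).
Examples: (v0,v0), (v0,v1), (v0,v3), (v0,v7), (v0,v9), ...
Total ordered pairs: 46


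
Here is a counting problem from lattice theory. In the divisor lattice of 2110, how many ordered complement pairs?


Complement pair (a,b): a meet b = bottom, a join b = top.
Here: gcd(a,b)=1 and lcm(a,b)=2110, i.e. a*b=2110 with a,b coprime.
Pairs found: (1,2110), (2,1055), (5,422), (10,211), ... (4 more)
Total ordered pairs: 8


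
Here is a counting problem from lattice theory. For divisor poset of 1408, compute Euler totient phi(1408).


phi(n) = n * prod_{p|n} (1 - 1/p).
Prime divisors of 1408: [2, 11]
phi(1408) = 1408 * (1 - 1/2) * (1 - 1/11)
phi(1408) = 640


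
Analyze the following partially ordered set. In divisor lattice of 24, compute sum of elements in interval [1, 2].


Interval [1,2] in divisors of 24: [1, 2]
Sum = 3


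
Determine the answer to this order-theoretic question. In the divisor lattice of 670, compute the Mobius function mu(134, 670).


In a divisor lattice, mu(a,b) = mu(b/a) where mu is the classical Mobius function.
b/a = 670/134 = 5
Prime factorization of 5: primes [5]
5 is squarefree with 1 prime factor(s), so mu(5) = (-1)^1 = -1


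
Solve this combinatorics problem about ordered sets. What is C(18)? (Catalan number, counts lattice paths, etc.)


C(n) = C(2n, n) / (n+1).
C(36, 18) = 9075135300
C(18) = 9075135300 / 19 = 477638700


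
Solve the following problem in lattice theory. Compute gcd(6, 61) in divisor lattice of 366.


In a divisor lattice, meet = gcd (greatest common divisor).
By Euclidean algorithm or factoring: gcd(6,61) = 1


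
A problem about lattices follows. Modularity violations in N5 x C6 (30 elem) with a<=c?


Modular law: if a <= c then a v (b ^ c) = (a v b) ^ c.
Check all triples (a,b,c) with a <= c among 30 elements.
  e.g. a=(a,0), b=(c,0), c=(b,0): lhs=(a,0) != rhs=(b,0)
  e.g. a=(a,0), b=(c,1), c=(b,0): lhs=(a,0) != rhs=(b,0)
Total violating triples: 126


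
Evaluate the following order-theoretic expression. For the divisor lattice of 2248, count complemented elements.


An element a is complemented if some b has a meet b = bottom, a join b = top.
a is complemented iff gcd(a, n/a)=1, i.e. a is a unitary divisor of 2248.
Complemented elements: 1, 8, 281, 2248
Count: 4


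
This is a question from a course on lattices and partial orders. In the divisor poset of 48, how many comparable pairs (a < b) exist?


A comparable pair {a,b} has a < b or b < a in the order.
Count unordered pairs where one element is strictly below the other.
Examples: {1,2}, {1,3}, {1,4}, {1,6}, ...
Total comparable pairs: 35


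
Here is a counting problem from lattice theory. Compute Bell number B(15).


B(n) = number of set partitions of an n-element set.
B(n) satisfies the recurrence: B(n+1) = sum_k C(n,k)*B(k).
B(15) = 1382958545


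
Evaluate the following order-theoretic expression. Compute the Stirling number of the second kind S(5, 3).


S(n,k) = k*S(n-1,k) + S(n-1,k-1).
S(4,3) = 6, S(4,2) = 7
S(5,3) = 3*6 + 7 = 18 + 7
S(5,3) = 25


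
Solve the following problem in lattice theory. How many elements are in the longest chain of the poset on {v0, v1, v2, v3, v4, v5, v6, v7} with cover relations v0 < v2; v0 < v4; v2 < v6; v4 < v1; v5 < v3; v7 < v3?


A chain is a totally ordered subset; we count the number of elements in a maximum chain.
Compute, for each element x, the size of the longest chain ending at x:
  v0: 1
  v5: 1
  v7: 1
  v2: 2
  v4: 2
  v1: 3
  ...
A maximum chain: v0 < v4 < v1
Number of elements in the longest chain: 3


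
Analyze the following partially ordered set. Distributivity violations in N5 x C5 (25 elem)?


Distributive law: a ^ (b v c) = (a ^ b) v (a ^ c).
Check all 25^3 = 15625 ordered triples (a,b,c).
  e.g. a=(b,0), b=(a,0), c=(c,0): lhs=(b,0) != rhs=(a,0)
  e.g. a=(b,0), b=(a,0), c=(c,1): lhs=(b,0) != rhs=(a,0)
Total violating triples: 250


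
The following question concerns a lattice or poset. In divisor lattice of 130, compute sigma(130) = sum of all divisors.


sigma(n) = sum of divisors.
Divisors of 130: [1, 2, 5, 10, 13, 26, 65, 130]
Sum = 252


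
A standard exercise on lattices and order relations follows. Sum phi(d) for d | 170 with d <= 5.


Divisors of 170 up to 5: [1, 2, 5]
phi values: [1, 1, 4]
Sum = 6


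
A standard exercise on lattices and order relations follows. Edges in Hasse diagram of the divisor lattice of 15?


A cover relation a -< b holds when a < b with no c strictly between.
Cover relations:
  1 -< 3
  1 -< 5
  3 -< 15
  5 -< 15
Total: 4


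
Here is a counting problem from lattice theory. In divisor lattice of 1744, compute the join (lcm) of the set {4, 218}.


In a divisor lattice, join = lcm (least common multiple).
Compute lcm iteratively: start with first element, then lcm(current, next).
Elements: [4, 218]
lcm(4,218) = 436
Final lcm = 436


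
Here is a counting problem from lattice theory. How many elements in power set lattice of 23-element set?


Power set = 2^n.
2^23 = 8388608


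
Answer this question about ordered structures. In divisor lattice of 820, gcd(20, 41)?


Meet=gcd.
gcd(20,41)=1


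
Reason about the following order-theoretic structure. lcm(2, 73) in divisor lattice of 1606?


Join=lcm.
gcd(2,73)=1
lcm=146


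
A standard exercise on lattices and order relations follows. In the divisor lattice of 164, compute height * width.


Height = length of longest chain minus 1; width = size of largest antichain.
A maximum chain: 1 | 41 | 82 | 164  (height 3).
A maximum antichain: {2, 41}  (width 2).
Product = 3 * 2 = 6


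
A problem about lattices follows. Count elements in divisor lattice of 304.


Divisors of 304: [1, 2, 4, 8, 16, 19, 38, 76, 152, 304]
Count: 10


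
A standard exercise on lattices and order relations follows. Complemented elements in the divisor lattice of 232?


An element a is complemented if some b has a meet b = bottom, a join b = top.
a is complemented iff gcd(a, n/a)=1, i.e. a is a unitary divisor of 232.
Complemented elements: 1, 8, 29, 232
Count: 4


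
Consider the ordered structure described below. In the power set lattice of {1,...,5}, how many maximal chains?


A maximal chain goes from the minimum element to a maximal element via cover relations.
Counting all min-to-max paths in the cover graph.
Total maximal chains: 120


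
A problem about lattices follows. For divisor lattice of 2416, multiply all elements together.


Divisors of 2416: [1, 2, 4, 8, 16, 151, 302, 604, 1208, 2416]
Product = n^(d(n)/2) = 2416^(10/2)
Product = 82316074157080576


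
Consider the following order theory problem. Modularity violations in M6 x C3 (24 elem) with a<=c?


Modular law: if a <= c then a v (b ^ c) = (a v b) ^ c.
Check all triples (a,b,c) with a <= c among 24 elements.
This lattice is modular (diamonds M_m and their chain-products are modular).
Total violating triples: 0


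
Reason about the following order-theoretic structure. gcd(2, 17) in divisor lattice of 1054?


Meet=gcd.
gcd(2,17)=1


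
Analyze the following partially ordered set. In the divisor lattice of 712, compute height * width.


Height = length of longest chain minus 1; width = size of largest antichain.
A maximum chain: 1 | 89 | 178 | 356 | 712  (height 4).
A maximum antichain: {2, 89}  (width 2).
Product = 4 * 2 = 8


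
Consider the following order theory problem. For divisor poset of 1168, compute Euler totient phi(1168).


phi(n) = n * prod_{p|n} (1 - 1/p).
Prime divisors of 1168: [2, 73]
phi(1168) = 1168 * (1 - 1/2) * (1 - 1/73)
phi(1168) = 576


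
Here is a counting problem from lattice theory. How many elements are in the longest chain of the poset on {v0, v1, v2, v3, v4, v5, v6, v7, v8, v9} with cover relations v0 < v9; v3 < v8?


A chain is a totally ordered subset; we count the number of elements in a maximum chain.
Compute, for each element x, the size of the longest chain ending at x:
  v0: 1
  v1: 1
  v2: 1
  v3: 1
  v4: 1
  v5: 1
  ...
A maximum chain: v3 < v8
Number of elements in the longest chain: 2


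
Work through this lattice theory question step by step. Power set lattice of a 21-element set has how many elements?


Power set = 2^n.
2^21 = 2097152


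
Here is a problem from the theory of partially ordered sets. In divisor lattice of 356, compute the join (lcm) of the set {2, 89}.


In a divisor lattice, join = lcm (least common multiple).
Compute lcm iteratively: start with first element, then lcm(current, next).
Elements: [2, 89]
lcm(2,89) = 178
Final lcm = 178


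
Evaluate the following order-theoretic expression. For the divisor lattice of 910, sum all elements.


sigma(n) = sum of divisors.
Divisors of 910: [1, 2, 5, 7, 10, 13, 14, 26, 35, 65, 70, 91, 130, 182, 455, 910]
Sum = 2016


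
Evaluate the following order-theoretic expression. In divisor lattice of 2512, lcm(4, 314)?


Join=lcm.
gcd(4,314)=2
lcm=628


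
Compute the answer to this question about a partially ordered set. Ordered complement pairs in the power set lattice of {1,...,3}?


Complement pair (a,b): a meet b = bottom, a join b = top.
Here: A intersect B = {} and A union B = {1,...,3}.
Pairs found: ({},{1,2,3}), ({1},{2,3}), ({2},{1,3}), ({3},{1,2}), ... (4 more)
Total ordered pairs: 8


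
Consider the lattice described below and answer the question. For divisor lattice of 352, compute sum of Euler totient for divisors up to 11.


Divisors of 352 up to 11: [1, 2, 4, 8, 11]
phi values: [1, 1, 2, 4, 10]
Sum = 18


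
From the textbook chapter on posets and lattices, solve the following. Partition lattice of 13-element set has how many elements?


B(n) = number of set partitions of an n-element set.
B(n) satisfies the recurrence: B(n+1) = sum_k C(n,k)*B(k).
B(13) = 27644437


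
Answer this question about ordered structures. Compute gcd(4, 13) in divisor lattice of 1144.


In a divisor lattice, meet = gcd (greatest common divisor).
By Euclidean algorithm or factoring: gcd(4,13) = 1


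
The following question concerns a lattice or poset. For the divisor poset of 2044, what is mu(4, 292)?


In a divisor lattice, mu(a,b) = mu(b/a) where mu is the classical Mobius function.
b/a = 292/4 = 73
Prime factorization of 73: primes [73]
73 is squarefree with 1 prime factor(s), so mu(73) = (-1)^1 = -1


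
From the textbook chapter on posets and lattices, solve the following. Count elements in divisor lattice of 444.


Divisors of 444: [1, 2, 3, 4, 6, 12, 37, 74, 111, 148, 222, 444]
Count: 12


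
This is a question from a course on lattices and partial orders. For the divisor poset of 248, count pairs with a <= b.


The order relation is {(a,b) : a <= b}, reflexive so it includes (a,a).
Examples: (1,1), (1,124), (1,2), (1,248), (1,31), ...
Total ordered pairs: 30


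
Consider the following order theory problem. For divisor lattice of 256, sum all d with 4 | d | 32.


Interval [4,32] in divisors of 256: [4, 8, 16, 32]
Sum = 60


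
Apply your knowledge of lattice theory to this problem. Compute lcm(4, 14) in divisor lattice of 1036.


In a divisor lattice, join = lcm (least common multiple).
gcd(4,14) = 2
lcm(4,14) = 4*14/gcd = 56/2 = 28


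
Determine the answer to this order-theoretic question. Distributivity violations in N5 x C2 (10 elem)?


Distributive law: a ^ (b v c) = (a ^ b) v (a ^ c).
Check all 10^3 = 1000 ordered triples (a,b,c).
  e.g. a=(b,0), b=(a,0), c=(c,0): lhs=(b,0) != rhs=(a,0)
  e.g. a=(b,0), b=(a,0), c=(c,1): lhs=(b,0) != rhs=(a,0)
Total violating triples: 16


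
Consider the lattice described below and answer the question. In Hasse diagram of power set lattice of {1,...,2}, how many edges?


A cover relation a -< b holds when a < b with no c strictly between.
Cover relations:
  {} -< {1}
  {} -< {2}
  {1} -< {1,2}
  {2} -< {1,2}
Total: 4


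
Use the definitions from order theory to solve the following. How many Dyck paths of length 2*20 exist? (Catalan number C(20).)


C(n) = C(2n, n) / (n+1).
C(40, 20) = 137846528820
C(20) = 137846528820 / 21 = 6564120420


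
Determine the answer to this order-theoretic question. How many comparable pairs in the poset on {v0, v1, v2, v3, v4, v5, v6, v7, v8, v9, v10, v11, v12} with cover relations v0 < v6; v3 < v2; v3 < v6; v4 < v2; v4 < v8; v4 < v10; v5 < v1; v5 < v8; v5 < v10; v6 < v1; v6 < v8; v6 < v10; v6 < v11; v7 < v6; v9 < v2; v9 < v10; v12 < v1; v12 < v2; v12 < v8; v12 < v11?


A comparable pair {a,b} has a < b or b < a in the order.
Count unordered pairs where one element is strictly below the other.
Examples: {v0,v1}, {v0,v6}, {v0,v8}, {v0,v10}, ...
Total comparable pairs: 32


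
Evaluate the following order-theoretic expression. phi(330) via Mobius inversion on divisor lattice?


phi(n) = n * prod_{p|n} (1 - 1/p).
Prime divisors of 330: [2, 3, 5, 11]
phi(330) = 330 * (1 - 1/2) * (1 - 1/3) * (1 - 1/5) * (1 - 1/11)
phi(330) = 80


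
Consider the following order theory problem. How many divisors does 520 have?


Divisors of 520: [1, 2, 4, 5, 8, 10, 13, 20, 26, 40, 52, 65, 104, 130, 260, 520]
Count: 16


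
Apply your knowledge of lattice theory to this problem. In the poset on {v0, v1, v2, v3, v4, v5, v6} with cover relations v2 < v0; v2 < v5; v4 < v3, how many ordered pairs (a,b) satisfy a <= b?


The order relation is {(a,b) : a <= b}, reflexive so it includes (a,a).
Examples: (v0,v0), (v1,v1), (v2,v0), (v2,v2), (v2,v5), ...
Total ordered pairs: 10


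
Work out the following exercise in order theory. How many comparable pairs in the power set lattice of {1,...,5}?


A comparable pair {a,b} has a < b or b < a in the order.
Count unordered pairs where one element is strictly below the other.
Examples: {{},{1}}, {{},{2}}, {{},{3}}, {{},{4}}, ...
Total comparable pairs: 211


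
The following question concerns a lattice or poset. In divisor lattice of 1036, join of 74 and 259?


In a divisor lattice, join = lcm (least common multiple).
gcd(74,259) = 37
lcm(74,259) = 74*259/gcd = 19166/37 = 518


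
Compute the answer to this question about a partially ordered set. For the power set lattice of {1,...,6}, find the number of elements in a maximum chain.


A chain is a totally ordered subset; we count the number of elements in a maximum chain.
Compute, for each element x, the size of the longest chain ending at x:
  {}: 1
  {1}: 2
  {2}: 2
  {3}: 2
  {4}: 2
  {5}: 2
  ...
A maximum chain: {} < {1} < {1,2} < {1,2,3} < {1,2,3,4} < {1,2,3,4,5} < {1,2,3,4,5,6}
Number of elements in the longest chain: 7


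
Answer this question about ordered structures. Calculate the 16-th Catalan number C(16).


C(n) = C(2n, n) / (n+1).
C(32, 16) = 601080390
C(16) = 601080390 / 17 = 35357670


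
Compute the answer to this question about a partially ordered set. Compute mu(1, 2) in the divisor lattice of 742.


In a divisor lattice, mu(a,b) = mu(b/a) where mu is the classical Mobius function.
b/a = 2/1 = 2
Prime factorization of 2: primes [2]
2 is squarefree with 1 prime factor(s), so mu(2) = (-1)^1 = -1


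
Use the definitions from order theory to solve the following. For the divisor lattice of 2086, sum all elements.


sigma(n) = sum of divisors.
Divisors of 2086: [1, 2, 7, 14, 149, 298, 1043, 2086]
Sum = 3600


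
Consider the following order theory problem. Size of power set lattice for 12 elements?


Power set = 2^n.
2^12 = 4096


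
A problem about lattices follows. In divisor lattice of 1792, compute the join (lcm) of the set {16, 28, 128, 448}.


In a divisor lattice, join = lcm (least common multiple).
Compute lcm iteratively: start with first element, then lcm(current, next).
Elements: [16, 28, 128, 448]
lcm(16,28) = 112
lcm(112,128) = 896
lcm(896,448) = 896
Final lcm = 896


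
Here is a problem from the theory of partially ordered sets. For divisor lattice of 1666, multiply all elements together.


Divisors of 1666: [1, 2, 7, 14, 17, 34, 49, 98, 119, 238, 833, 1666]
Product = n^(d(n)/2) = 1666^(12/2)
Product = 21382081591229079616


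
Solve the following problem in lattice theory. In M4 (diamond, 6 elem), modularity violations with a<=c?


Modular law: if a <= c then a v (b ^ c) = (a v b) ^ c.
Check all triples (a,b,c) with a <= c among 6 elements.
This lattice is modular (diamonds M_m and their chain-products are modular).
Total violating triples: 0


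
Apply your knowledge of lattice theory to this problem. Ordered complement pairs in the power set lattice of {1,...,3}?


Complement pair (a,b): a meet b = bottom, a join b = top.
Here: A intersect B = {} and A union B = {1,...,3}.
Pairs found: ({},{1,2,3}), ({1},{2,3}), ({2},{1,3}), ({3},{1,2}), ... (4 more)
Total ordered pairs: 8


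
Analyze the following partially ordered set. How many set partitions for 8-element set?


B(n) = number of set partitions of an n-element set.
B(n) satisfies the recurrence: B(n+1) = sum_k C(n,k)*B(k).
B(8) = 4140


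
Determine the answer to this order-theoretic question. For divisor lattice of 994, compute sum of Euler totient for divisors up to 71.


Divisors of 994 up to 71: [1, 2, 7, 14, 71]
phi values: [1, 1, 6, 6, 70]
Sum = 84


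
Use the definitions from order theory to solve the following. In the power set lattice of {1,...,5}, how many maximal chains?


A maximal chain goes from the minimum element to a maximal element via cover relations.
Counting all min-to-max paths in the cover graph.
Total maximal chains: 120


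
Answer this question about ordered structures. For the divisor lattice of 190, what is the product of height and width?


Height = length of longest chain minus 1; width = size of largest antichain.
A maximum chain: 1 | 19 | 95 | 190  (height 3).
A maximum antichain: {2, 5, 19}  (width 3).
Product = 3 * 3 = 9


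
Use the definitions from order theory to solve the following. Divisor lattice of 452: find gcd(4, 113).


In a divisor lattice, meet = gcd (greatest common divisor).
By Euclidean algorithm or factoring: gcd(4,113) = 1


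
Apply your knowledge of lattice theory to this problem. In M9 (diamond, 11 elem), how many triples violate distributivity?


Distributive law: a ^ (b v c) = (a ^ b) v (a ^ c).
Check all 11^3 = 1331 ordered triples (a,b,c).
  e.g. a=a1, b=a2, c=a3: lhs=a1 != rhs=0
  e.g. a=a1, b=a2, c=a4: lhs=a1 != rhs=0
Total violating triples: 504


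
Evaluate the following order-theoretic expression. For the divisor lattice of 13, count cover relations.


A cover relation a -< b holds when a < b with no c strictly between.
Cover relations:
  1 -< 13
Total: 1


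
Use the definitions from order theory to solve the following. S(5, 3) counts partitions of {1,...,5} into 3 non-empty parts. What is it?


S(n,k) = k*S(n-1,k) + S(n-1,k-1).
S(4,3) = 6, S(4,2) = 7
S(5,3) = 3*6 + 7 = 18 + 7
S(5,3) = 25


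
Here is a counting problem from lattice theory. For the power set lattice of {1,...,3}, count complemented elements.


An element a is complemented if some b has a meet b = bottom, a join b = top.
every subset A has complement S\A, so all elements are complemented.
Complemented elements: {}, {1}, {2}, {3}, {1,2}, {1,3}, ... (2 more)
Count: 8


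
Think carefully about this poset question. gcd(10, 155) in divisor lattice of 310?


Meet=gcd.
gcd(10,155)=5


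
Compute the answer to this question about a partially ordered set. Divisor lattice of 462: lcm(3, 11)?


Join=lcm.
gcd(3,11)=1
lcm=33


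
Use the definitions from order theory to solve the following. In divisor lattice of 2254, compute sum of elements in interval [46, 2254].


Interval [46,2254] in divisors of 2254: [46, 322, 2254]
Sum = 2622


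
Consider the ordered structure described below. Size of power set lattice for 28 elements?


Power set = 2^n.
2^28 = 268435456


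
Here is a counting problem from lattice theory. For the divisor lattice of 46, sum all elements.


sigma(n) = sum of divisors.
Divisors of 46: [1, 2, 23, 46]
Sum = 72


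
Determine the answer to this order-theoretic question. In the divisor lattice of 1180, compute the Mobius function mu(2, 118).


In a divisor lattice, mu(a,b) = mu(b/a) where mu is the classical Mobius function.
b/a = 118/2 = 59
Prime factorization of 59: primes [59]
59 is squarefree with 1 prime factor(s), so mu(59) = (-1)^1 = -1


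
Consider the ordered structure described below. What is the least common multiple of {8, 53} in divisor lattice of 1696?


In a divisor lattice, join = lcm (least common multiple).
Compute lcm iteratively: start with first element, then lcm(current, next).
Elements: [8, 53]
lcm(8,53) = 424
Final lcm = 424


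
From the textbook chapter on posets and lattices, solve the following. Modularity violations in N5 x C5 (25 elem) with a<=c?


Modular law: if a <= c then a v (b ^ c) = (a v b) ^ c.
Check all triples (a,b,c) with a <= c among 25 elements.
  e.g. a=(a,0), b=(c,0), c=(b,0): lhs=(a,0) != rhs=(b,0)
  e.g. a=(a,0), b=(c,1), c=(b,0): lhs=(a,0) != rhs=(b,0)
Total violating triples: 75


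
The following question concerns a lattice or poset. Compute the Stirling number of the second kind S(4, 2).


S(n,k) = k*S(n-1,k) + S(n-1,k-1).
S(3,2) = 3, S(3,1) = 1
S(4,2) = 2*3 + 1 = 6 + 1
S(4,2) = 7


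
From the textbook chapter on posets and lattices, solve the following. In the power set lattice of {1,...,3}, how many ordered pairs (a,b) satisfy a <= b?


The order relation is {(a,b) : a <= b}, reflexive so it includes (a,a).
Examples: ({},{}), ({},{1,2}), ({},{1,2,3}), ({},{1,3}), ({},{1}), ...
Total ordered pairs: 27


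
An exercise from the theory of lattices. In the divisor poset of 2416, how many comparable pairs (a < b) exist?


A comparable pair {a,b} has a < b or b < a in the order.
Count unordered pairs where one element is strictly below the other.
Examples: {1,2}, {1,4}, {1,8}, {1,16}, ...
Total comparable pairs: 35


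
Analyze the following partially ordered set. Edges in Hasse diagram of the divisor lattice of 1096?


A cover relation a -< b holds when a < b with no c strictly between.
Cover relations:
  1 -< 2
  1 -< 137
  2 -< 4
  2 -< 274
  4 -< 8
  4 -< 548
  8 -< 1096
  137 -< 274
  ...2 more
Total: 10


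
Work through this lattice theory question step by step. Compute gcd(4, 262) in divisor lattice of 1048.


In a divisor lattice, meet = gcd (greatest common divisor).
By Euclidean algorithm or factoring: gcd(4,262) = 2


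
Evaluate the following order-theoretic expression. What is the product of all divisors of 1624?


Divisors of 1624: [1, 2, 4, 7, 8, 14, 28, 29, 56, 58, 116, 203, 232, 406, 812, 1624]
Product = n^(d(n)/2) = 1624^(16/2)
Product = 48382488186132912853221376


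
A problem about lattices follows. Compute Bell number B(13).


B(n) = number of set partitions of an n-element set.
B(n) satisfies the recurrence: B(n+1) = sum_k C(n,k)*B(k).
B(13) = 27644437


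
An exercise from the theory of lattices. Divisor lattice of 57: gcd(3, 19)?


Meet=gcd.
gcd(3,19)=1


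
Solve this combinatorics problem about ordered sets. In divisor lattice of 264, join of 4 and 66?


In a divisor lattice, join = lcm (least common multiple).
gcd(4,66) = 2
lcm(4,66) = 4*66/gcd = 264/2 = 132


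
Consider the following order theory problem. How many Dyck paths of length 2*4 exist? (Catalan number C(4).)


C(n) = C(2n, n) / (n+1).
C(8, 4) = 70
C(4) = 70 / 5 = 14


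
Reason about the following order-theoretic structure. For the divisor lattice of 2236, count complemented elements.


An element a is complemented if some b has a meet b = bottom, a join b = top.
a is complemented iff gcd(a, n/a)=1, i.e. a is a unitary divisor of 2236.
Complemented elements: 1, 4, 13, 43, 52, 172, ... (2 more)
Count: 8


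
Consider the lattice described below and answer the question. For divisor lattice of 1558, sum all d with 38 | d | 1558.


Interval [38,1558] in divisors of 1558: [38, 1558]
Sum = 1596


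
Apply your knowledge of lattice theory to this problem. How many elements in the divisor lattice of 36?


Divisors of 36: [1, 2, 3, 4, 6, 9, 12, 18, 36]
Count: 9


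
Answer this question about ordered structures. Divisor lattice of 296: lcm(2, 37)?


Join=lcm.
gcd(2,37)=1
lcm=74


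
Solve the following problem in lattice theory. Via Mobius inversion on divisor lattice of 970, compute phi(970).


phi(n) = n * prod_{p|n} (1 - 1/p).
Prime divisors of 970: [2, 5, 97]
phi(970) = 970 * (1 - 1/2) * (1 - 1/5) * (1 - 1/97)
phi(970) = 384


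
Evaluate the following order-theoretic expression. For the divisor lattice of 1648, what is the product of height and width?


Height = length of longest chain minus 1; width = size of largest antichain.
A maximum chain: 1 | 103 | 206 | 412 | 824 | 1648  (height 5).
A maximum antichain: {2, 103}  (width 2).
Product = 5 * 2 = 10


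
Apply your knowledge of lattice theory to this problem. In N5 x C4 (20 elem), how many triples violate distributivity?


Distributive law: a ^ (b v c) = (a ^ b) v (a ^ c).
Check all 20^3 = 8000 ordered triples (a,b,c).
  e.g. a=(b,0), b=(a,0), c=(c,0): lhs=(b,0) != rhs=(a,0)
  e.g. a=(b,0), b=(a,0), c=(c,1): lhs=(b,0) != rhs=(a,0)
Total violating triples: 128


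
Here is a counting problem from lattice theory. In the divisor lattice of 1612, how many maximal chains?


A maximal chain goes from the minimum element to a maximal element via cover relations.
Counting all min-to-max paths in the cover graph.
Total maximal chains: 12


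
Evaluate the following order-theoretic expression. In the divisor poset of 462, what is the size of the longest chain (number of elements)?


A chain is a totally ordered subset; we count the number of elements in a maximum chain.
Compute, for each element x, the size of the longest chain ending at x:
  1: 1
  2: 2
  3: 2
  7: 2
  11: 2
  6: 3
  ...
A maximum chain: 1 < 2 < 6 < 42 < 462
Number of elements in the longest chain: 5


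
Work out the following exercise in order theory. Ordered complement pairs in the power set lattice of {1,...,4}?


Complement pair (a,b): a meet b = bottom, a join b = top.
Here: A intersect B = {} and A union B = {1,...,4}.
Pairs found: ({},{1,2,3,4}), ({1},{2,3,4}), ({2},{1,3,4}), ({3},{1,2,4}), ... (12 more)
Total ordered pairs: 16


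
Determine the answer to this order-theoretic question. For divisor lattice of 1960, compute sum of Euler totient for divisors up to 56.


Divisors of 1960 up to 56: [1, 2, 4, 5, 7, 8, 10, 14, 20, 28, 35, 40, 49, 56]
phi values: [1, 1, 2, 4, 6, 4, 4, 6, 8, 12, 24, 16, 42, 24]
Sum = 154


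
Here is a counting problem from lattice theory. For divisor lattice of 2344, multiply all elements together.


Divisors of 2344: [1, 2, 4, 8, 293, 586, 1172, 2344]
Product = n^(d(n)/2) = 2344^(8/2)
Product = 30187728080896


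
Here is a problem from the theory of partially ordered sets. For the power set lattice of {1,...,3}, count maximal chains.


A maximal chain goes from the minimum element to a maximal element via cover relations.
Counting all min-to-max paths in the cover graph.
Total maximal chains: 6


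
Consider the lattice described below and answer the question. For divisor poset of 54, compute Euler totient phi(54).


phi(n) = n * prod_{p|n} (1 - 1/p).
Prime divisors of 54: [2, 3]
phi(54) = 54 * (1 - 1/2) * (1 - 1/3)
phi(54) = 18


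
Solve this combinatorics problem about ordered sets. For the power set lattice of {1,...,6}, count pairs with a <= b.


The order relation is {(a,b) : a <= b}, reflexive so it includes (a,a).
Examples: ({},{}), ({},{1,2}), ({},{1,2,3}), ({},{1,2,3,4}), ({},{1,2,3,4,5}), ...
Total ordered pairs: 729


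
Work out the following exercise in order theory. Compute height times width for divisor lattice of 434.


Height = length of longest chain minus 1; width = size of largest antichain.
A maximum chain: 1 | 31 | 217 | 434  (height 3).
A maximum antichain: {2, 7, 31}  (width 3).
Product = 3 * 3 = 9


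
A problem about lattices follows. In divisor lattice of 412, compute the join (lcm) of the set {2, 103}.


In a divisor lattice, join = lcm (least common multiple).
Compute lcm iteratively: start with first element, then lcm(current, next).
Elements: [2, 103]
lcm(2,103) = 206
Final lcm = 206


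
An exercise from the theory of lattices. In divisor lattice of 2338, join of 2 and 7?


In a divisor lattice, join = lcm (least common multiple).
gcd(2,7) = 1
lcm(2,7) = 2*7/gcd = 14/1 = 14


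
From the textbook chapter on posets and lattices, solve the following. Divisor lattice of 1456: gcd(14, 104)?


Meet=gcd.
gcd(14,104)=2


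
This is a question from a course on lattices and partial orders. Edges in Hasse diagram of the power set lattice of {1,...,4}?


A cover relation a -< b holds when a < b with no c strictly between.
Cover relations:
  {} -< {1}
  {} -< {2}
  {} -< {3}
  {} -< {4}
  {1} -< {1,2}
  {1} -< {1,3}
  {1} -< {1,4}
  {2} -< {1,2}
  ...24 more
Total: 32


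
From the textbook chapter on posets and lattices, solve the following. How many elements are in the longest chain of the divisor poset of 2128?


A chain is a totally ordered subset; we count the number of elements in a maximum chain.
Compute, for each element x, the size of the longest chain ending at x:
  1: 1
  2: 2
  7: 2
  19: 2
  4: 3
  8: 4
  ...
A maximum chain: 1 < 2 < 4 < 8 < 16 < 112 < 2128
Number of elements in the longest chain: 7


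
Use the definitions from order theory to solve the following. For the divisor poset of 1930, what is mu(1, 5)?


In a divisor lattice, mu(a,b) = mu(b/a) where mu is the classical Mobius function.
b/a = 5/1 = 5
Prime factorization of 5: primes [5]
5 is squarefree with 1 prime factor(s), so mu(5) = (-1)^1 = -1


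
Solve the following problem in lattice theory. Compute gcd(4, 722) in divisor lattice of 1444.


In a divisor lattice, meet = gcd (greatest common divisor).
By Euclidean algorithm or factoring: gcd(4,722) = 2


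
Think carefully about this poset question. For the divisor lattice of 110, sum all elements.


sigma(n) = sum of divisors.
Divisors of 110: [1, 2, 5, 10, 11, 22, 55, 110]
Sum = 216


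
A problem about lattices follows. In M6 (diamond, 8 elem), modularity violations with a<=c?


Modular law: if a <= c then a v (b ^ c) = (a v b) ^ c.
Check all triples (a,b,c) with a <= c among 8 elements.
This lattice is modular (diamonds M_m and their chain-products are modular).
Total violating triples: 0


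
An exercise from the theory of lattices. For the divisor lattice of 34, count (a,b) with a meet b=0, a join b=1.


Complement pair (a,b): a meet b = bottom, a join b = top.
Here: gcd(a,b)=1 and lcm(a,b)=34, i.e. a*b=34 with a,b coprime.
Pairs found: (1,34), (2,17), (17,2), (34,1)
Total ordered pairs: 4


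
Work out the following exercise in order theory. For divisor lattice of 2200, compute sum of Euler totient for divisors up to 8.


Divisors of 2200 up to 8: [1, 2, 4, 5, 8]
phi values: [1, 1, 2, 4, 4]
Sum = 12


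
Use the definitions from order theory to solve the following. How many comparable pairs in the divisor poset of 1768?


A comparable pair {a,b} has a < b or b < a in the order.
Count unordered pairs where one element is strictly below the other.
Examples: {1,2}, {1,4}, {1,8}, {1,13}, ...
Total comparable pairs: 74


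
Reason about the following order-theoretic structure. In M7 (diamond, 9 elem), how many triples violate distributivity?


Distributive law: a ^ (b v c) = (a ^ b) v (a ^ c).
Check all 9^3 = 729 ordered triples (a,b,c).
  e.g. a=a1, b=a2, c=a3: lhs=a1 != rhs=0
  e.g. a=a1, b=a2, c=a4: lhs=a1 != rhs=0
Total violating triples: 210


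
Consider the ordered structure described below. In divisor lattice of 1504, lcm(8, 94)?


Join=lcm.
gcd(8,94)=2
lcm=376


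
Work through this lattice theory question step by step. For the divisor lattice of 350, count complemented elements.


An element a is complemented if some b has a meet b = bottom, a join b = top.
a is complemented iff gcd(a, n/a)=1, i.e. a is a unitary divisor of 350.
Complemented elements: 1, 2, 7, 14, 25, 50, ... (2 more)
Count: 8


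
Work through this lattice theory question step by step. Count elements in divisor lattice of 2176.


Divisors of 2176: [1, 2, 4, 8, 16, 17, 32, 34, 64, 68, 128, 136, 272, 544, 1088, 2176]
Count: 16


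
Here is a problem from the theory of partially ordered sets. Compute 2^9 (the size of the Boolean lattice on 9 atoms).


Power set = 2^n.
2^9 = 512


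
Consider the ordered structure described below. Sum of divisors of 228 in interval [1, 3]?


Interval [1,3] in divisors of 228: [1, 3]
Sum = 4


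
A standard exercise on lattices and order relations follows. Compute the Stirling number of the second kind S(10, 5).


S(n,k) = k*S(n-1,k) + S(n-1,k-1).
S(9,5) = 6951, S(9,4) = 7770
S(10,5) = 5*6951 + 7770 = 34755 + 7770
S(10,5) = 42525


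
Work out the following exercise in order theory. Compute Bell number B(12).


B(n) = number of set partitions of an n-element set.
B(n) satisfies the recurrence: B(n+1) = sum_k C(n,k)*B(k).
B(12) = 4213597


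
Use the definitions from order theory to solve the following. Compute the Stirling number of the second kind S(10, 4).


S(n,k) = k*S(n-1,k) + S(n-1,k-1).
S(9,4) = 7770, S(9,3) = 3025
S(10,4) = 4*7770 + 3025 = 31080 + 3025
S(10,4) = 34105


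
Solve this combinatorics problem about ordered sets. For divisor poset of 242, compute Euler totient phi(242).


phi(n) = n * prod_{p|n} (1 - 1/p).
Prime divisors of 242: [2, 11]
phi(242) = 242 * (1 - 1/2) * (1 - 1/11)
phi(242) = 110


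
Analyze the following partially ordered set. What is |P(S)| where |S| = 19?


Power set = 2^n.
2^19 = 524288


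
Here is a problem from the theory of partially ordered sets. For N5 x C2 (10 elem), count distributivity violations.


Distributive law: a ^ (b v c) = (a ^ b) v (a ^ c).
Check all 10^3 = 1000 ordered triples (a,b,c).
  e.g. a=(b,0), b=(a,0), c=(c,0): lhs=(b,0) != rhs=(a,0)
  e.g. a=(b,0), b=(a,0), c=(c,1): lhs=(b,0) != rhs=(a,0)
Total violating triples: 16


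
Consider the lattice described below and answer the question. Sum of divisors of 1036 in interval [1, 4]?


Interval [1,4] in divisors of 1036: [1, 2, 4]
Sum = 7


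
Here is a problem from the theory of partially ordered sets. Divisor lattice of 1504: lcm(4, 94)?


Join=lcm.
gcd(4,94)=2
lcm=188


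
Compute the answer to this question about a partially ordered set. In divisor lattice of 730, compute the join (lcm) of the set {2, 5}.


In a divisor lattice, join = lcm (least common multiple).
Compute lcm iteratively: start with first element, then lcm(current, next).
Elements: [2, 5]
lcm(2,5) = 10
Final lcm = 10


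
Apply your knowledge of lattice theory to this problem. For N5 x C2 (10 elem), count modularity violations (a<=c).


Modular law: if a <= c then a v (b ^ c) = (a v b) ^ c.
Check all triples (a,b,c) with a <= c among 10 elements.
  e.g. a=(a,0), b=(c,0), c=(b,0): lhs=(a,0) != rhs=(b,0)
  e.g. a=(a,0), b=(c,1), c=(b,0): lhs=(a,0) != rhs=(b,0)
Total violating triples: 6


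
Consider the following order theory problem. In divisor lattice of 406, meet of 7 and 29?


In a divisor lattice, meet = gcd (greatest common divisor).
By Euclidean algorithm or factoring: gcd(7,29) = 1


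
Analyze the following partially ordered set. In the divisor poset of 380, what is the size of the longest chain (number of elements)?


A chain is a totally ordered subset; we count the number of elements in a maximum chain.
Compute, for each element x, the size of the longest chain ending at x:
  1: 1
  2: 2
  5: 2
  19: 2
  4: 3
  10: 3
  ...
A maximum chain: 1 < 2 < 4 < 20 < 380
Number of elements in the longest chain: 5


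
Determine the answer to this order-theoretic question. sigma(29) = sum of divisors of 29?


sigma(n) = sum of divisors.
Divisors of 29: [1, 29]
Sum = 30


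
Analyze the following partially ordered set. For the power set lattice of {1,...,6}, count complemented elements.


An element a is complemented if some b has a meet b = bottom, a join b = top.
every subset A has complement S\A, so all elements are complemented.
Complemented elements: {}, {1}, {2}, {3}, {4}, {5}, ... (58 more)
Count: 64


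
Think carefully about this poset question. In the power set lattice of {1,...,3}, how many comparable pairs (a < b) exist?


A comparable pair {a,b} has a < b or b < a in the order.
Count unordered pairs where one element is strictly below the other.
Examples: {{},{1}}, {{},{2}}, {{},{3}}, {{},{1,2}}, ...
Total comparable pairs: 19
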